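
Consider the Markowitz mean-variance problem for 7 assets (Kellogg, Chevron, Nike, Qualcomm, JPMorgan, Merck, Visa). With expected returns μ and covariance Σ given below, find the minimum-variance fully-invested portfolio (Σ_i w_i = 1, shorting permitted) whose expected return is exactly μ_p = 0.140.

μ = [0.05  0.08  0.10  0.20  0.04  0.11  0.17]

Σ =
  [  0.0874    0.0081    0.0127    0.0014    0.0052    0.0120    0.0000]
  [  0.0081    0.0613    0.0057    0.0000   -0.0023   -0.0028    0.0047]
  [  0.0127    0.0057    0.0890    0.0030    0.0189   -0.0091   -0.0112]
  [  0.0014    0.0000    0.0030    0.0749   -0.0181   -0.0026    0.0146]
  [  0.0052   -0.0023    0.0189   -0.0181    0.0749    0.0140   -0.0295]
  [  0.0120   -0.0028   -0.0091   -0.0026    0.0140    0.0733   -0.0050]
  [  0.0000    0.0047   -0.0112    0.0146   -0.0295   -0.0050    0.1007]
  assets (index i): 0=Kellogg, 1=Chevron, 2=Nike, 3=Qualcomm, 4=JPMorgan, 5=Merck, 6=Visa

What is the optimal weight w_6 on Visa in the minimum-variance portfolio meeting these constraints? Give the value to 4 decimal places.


x=Σ⁻¹μ = [-0.0448  1.1957  1.0752  2.6545  1.3643  1.6469  1.8485]
y=Σ⁻¹𝟙 = [5.8758  14.9635  8.0745  15.0289  18.1730  12.2638  13.8839]
a=μᵀx=1.281816  b=𝟙ᵀx=9.740297  c=𝟙ᵀy=88.263385  D=ac−b²=18.264073
λ₁=(c·0.140−b)/D = (88.263385·0.140−9.740297)/18.264073 = 0.143264
λ₂=(a−b·0.140)/D = (1.281816−9.740297·0.140)/18.264073 = -0.004480
w* = 0.143264·x + -0.004480·y:
  w_0 = 0.143264·-0.0448 + -0.004480·5.8758 = -0.0327  (Kellogg)
  w_1 = 0.143264·1.1957 + -0.004480·14.9635 = 0.1043  (Chevron)
  w_2 = 0.143264·1.0752 + -0.004480·8.0745 = 0.1179  (Nike)
  w_3 = 0.143264·2.6545 + -0.004480·15.0289 = 0.3130  (Qualcomm)
  w_4 = 0.143264·1.3643 + -0.004480·18.1730 = 0.1140  (JPMorgan)
  w_5 = 0.143264·1.6469 + -0.004480·12.2638 = 0.1810  (Merck)
  w_6 = 0.143264·1.8485 + -0.004480·13.8839 = 0.2026  (Visa)
Σw_i=1.0000  μᵀw=0.1400
σ²=wᵀΣw=λ₁·μ_p+λ₂ = 0.143264·0.140 + -0.004480 = 0.015577 ≈ 0.0156

0.2026


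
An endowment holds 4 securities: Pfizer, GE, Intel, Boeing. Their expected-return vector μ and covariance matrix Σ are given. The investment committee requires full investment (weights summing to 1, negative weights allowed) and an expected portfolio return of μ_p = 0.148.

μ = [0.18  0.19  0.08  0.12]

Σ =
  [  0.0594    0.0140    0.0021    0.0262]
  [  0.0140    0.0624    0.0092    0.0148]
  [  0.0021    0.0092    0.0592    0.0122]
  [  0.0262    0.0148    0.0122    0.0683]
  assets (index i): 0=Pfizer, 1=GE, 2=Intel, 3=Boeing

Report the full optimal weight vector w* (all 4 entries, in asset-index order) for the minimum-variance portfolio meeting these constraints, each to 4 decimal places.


g=Σ⁻¹μ = [2.3649  2.3423  0.8648  0.1878]
h=Σ⁻¹𝟙 = [11.5084  10.0903  13.7653  5.5814]
a=μᵀg=0.962418  b=𝟙ᵀg=5.759661  c=𝟙ᵀh=40.945410  D=ac−b²=6.232923
λ₁=(c·0.148−b)/D = (40.945410·0.148−5.759661)/6.232923 = 0.048173
λ₂=(a−b·0.148)/D = (0.962418−5.759661·0.148)/6.232923 = 0.017646
w* = 0.048173·g + 0.017646·h:
  w_0 = 0.048173·2.3649 + 0.017646·11.5084 = 0.3170  (Pfizer)
  w_1 = 0.048173·2.3423 + 0.017646·10.0903 = 0.2909  (GE)
  w_2 = 0.048173·0.8648 + 0.017646·13.7653 = 0.2846  (Intel)
  w_3 = 0.048173·0.1878 + 0.017646·5.5814 = 0.1075  (Boeing)
Σw_i=1.0000  μᵀw=0.1480
σ²=wᵀΣw=λ₁·μ_p+λ₂ = 0.048173·0.148 + 0.017646 = 0.024776 ≈ 0.0248

0.3170  0.2909  0.2846  0.1075


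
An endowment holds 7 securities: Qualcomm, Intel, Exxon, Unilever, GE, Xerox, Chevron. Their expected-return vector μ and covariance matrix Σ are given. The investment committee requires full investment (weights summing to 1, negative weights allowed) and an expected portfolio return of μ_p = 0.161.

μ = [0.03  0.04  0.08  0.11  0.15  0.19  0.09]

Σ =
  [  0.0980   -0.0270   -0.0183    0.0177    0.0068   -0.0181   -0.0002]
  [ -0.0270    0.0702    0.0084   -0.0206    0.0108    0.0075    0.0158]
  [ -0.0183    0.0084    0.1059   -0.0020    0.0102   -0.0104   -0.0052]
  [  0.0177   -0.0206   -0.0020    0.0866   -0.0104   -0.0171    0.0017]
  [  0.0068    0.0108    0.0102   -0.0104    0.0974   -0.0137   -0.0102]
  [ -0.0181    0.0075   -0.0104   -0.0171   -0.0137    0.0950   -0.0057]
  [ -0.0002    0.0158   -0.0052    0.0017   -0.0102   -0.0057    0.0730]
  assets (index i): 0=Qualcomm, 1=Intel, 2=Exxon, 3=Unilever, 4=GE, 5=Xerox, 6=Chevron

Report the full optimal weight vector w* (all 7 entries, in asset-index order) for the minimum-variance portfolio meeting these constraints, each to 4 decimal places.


-0.0573  -0.1351  0.0744  0.2208  0.3066  0.3875  0.2031

g=Σ⁻¹μ = [0.6003  0.2237  1.0501  2.0457  2.1874  3.0006  1.7532]
h=Σ⁻¹𝟙 = [17.0322  17.4293  12.7760  17.5068  11.8451  19.4725  13.6508]
a=μᵀg=1.392009  b=𝟙ᵀg=10.861074  c=𝟙ᵀh=109.712689  D=ac−b²=34.758183
λ₁=(c·0.161−b)/D = (109.712689·0.161−10.861074)/34.758183 = 0.195714
λ₂=(a−b·0.161)/D = (1.392009−10.861074·0.161)/34.758183 = -0.010260
w* = 0.195714·g + -0.010260·h:
  w_0 = 0.195714·0.6003 + -0.010260·17.0322 = -0.0573  (Qualcomm)
  w_1 = 0.195714·0.2237 + -0.010260·17.4293 = -0.1351  (Intel)
  w_2 = 0.195714·1.0501 + -0.010260·12.7760 = 0.0744  (Exxon)
  w_3 = 0.195714·2.0457 + -0.010260·17.5068 = 0.2208  (Unilever)
  w_4 = 0.195714·2.1874 + -0.010260·11.8451 = 0.3066  (GE)
  w_5 = 0.195714·3.0006 + -0.010260·19.4725 = 0.3875  (Xerox)
  w_6 = 0.195714·1.7532 + -0.010260·13.6508 = 0.2031  (Chevron)
Σw_i=1.0000  μᵀw=0.1610
σ²=wᵀΣw=λ₁·μ_p+λ₂ = 0.195714·0.161 + -0.010260 = 0.021250 ≈ 0.0212


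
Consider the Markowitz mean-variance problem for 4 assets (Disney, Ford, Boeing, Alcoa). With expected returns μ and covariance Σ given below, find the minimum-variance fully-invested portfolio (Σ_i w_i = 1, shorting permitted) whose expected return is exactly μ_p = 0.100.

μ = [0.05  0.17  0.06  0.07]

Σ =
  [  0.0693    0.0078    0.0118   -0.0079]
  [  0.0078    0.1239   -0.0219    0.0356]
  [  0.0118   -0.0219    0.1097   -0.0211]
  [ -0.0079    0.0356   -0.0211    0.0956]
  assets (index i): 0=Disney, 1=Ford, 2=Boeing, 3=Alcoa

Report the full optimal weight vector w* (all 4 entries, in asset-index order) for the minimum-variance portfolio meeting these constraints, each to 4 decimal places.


0.1889  0.3648  0.2703  0.1760

g=Σ⁻¹μ = [0.4740  1.3634  0.8552  0.4524]
h=Σ⁻¹𝟙 = [13.2330  5.8003  11.1296  11.8503]
a=μᵀg=0.338457  b=𝟙ᵀg=3.144987  c=𝟙ᵀh=42.013111  D=ac−b²=4.328673
λ₁=(c·0.100−b)/D = (42.013111·0.100−3.144987)/4.328673 = 0.244029
λ₂=(a−b·0.100)/D = (0.338457−3.144987·0.100)/4.328673 = 0.005535
w* = 0.244029·g + 0.005535·h:
  w_0 = 0.244029·0.4740 + 0.005535·13.2330 = 0.1889  (Disney)
  w_1 = 0.244029·1.3634 + 0.005535·5.8003 = 0.3648  (Ford)
  w_2 = 0.244029·0.8552 + 0.005535·11.1296 = 0.2703  (Boeing)
  w_3 = 0.244029·0.4524 + 0.005535·11.8503 = 0.1760  (Alcoa)
Σw_i=1.0000  μᵀw=0.1000
σ²=wᵀΣw=λ₁·μ_p+λ₂ = 0.244029·0.100 + 0.005535 = 0.029938 ≈ 0.0299


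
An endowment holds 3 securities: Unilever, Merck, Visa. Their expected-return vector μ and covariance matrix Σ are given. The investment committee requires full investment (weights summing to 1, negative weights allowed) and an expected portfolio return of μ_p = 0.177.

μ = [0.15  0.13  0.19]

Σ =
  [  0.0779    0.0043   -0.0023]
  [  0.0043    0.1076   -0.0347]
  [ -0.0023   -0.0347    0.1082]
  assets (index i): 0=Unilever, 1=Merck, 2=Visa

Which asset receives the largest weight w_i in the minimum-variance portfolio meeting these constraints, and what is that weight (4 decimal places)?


Visa (0.7155)

p=Σ⁻¹μ = [1.8913  1.9093  2.4085]
q=Σ⁻¹𝟙 = [12.5128  13.2280  13.7504]
a=μᵀp=0.989524  b=𝟙ᵀp=6.209130  c=𝟙ᵀq=39.491163  D=ac−b²=0.524176
λ₁=(c·0.177−b)/D = (39.491163·0.177−6.209130)/0.524176 = 1.489589
λ₂=(a−b·0.177)/D = (0.989524−6.209130·0.177)/0.524176 = -0.208883
w* = 1.489589·p + -0.208883·q:
  w_0 = 1.489589·1.8913 + -0.208883·12.5128 = 0.2035  (Unilever)
  w_1 = 1.489589·1.9093 + -0.208883·13.2280 = 0.0810  (Merck)
  w_2 = 1.489589·2.4085 + -0.208883·13.7504 = 0.7155  (Visa)
Σw_i=1.0000  μᵀw=0.1770
σ²=wᵀΣw=λ₁·μ_p+λ₂ = 1.489589·0.177 + -0.208883 = 0.054774 ≈ 0.0548


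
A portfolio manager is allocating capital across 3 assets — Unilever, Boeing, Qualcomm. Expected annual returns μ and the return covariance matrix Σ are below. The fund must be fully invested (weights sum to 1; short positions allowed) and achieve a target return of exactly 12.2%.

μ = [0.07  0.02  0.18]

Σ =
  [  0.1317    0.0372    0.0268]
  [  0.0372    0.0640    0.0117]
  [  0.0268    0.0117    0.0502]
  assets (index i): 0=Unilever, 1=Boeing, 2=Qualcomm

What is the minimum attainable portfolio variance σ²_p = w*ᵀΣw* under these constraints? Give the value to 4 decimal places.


0.0342

u=Σ⁻¹μ = [-0.1475  -0.2838  3.7305]
v=Σ⁻¹𝟙 = [0.7734  12.1259  16.6813]
a=μᵀu=0.655496  b=𝟙ᵀu=3.299284  c=𝟙ᵀv=29.580586  D=ac−b²=8.504678
λ₁=(c·0.122−b)/D = (29.580586·0.122−3.299284)/8.504678 = 0.036397
λ₂=(a−b·0.122)/D = (0.655496−3.299284·0.122)/8.504678 = 0.029746
w* = 0.036397·u + 0.029746·v:
  w_0 = 0.036397·-0.1475 + 0.029746·0.7734 = 0.0176  (Unilever)
  w_1 = 0.036397·-0.2838 + 0.029746·12.1259 = 0.3504  (Boeing)
  w_2 = 0.036397·3.7305 + 0.029746·16.6813 = 0.6320  (Qualcomm)
Σw_i=1.0000  μᵀw=0.1220
σ²=wᵀΣw=λ₁·μ_p+λ₂ = 0.036397·0.122 + 0.029746 = 0.034187 ≈ 0.0342


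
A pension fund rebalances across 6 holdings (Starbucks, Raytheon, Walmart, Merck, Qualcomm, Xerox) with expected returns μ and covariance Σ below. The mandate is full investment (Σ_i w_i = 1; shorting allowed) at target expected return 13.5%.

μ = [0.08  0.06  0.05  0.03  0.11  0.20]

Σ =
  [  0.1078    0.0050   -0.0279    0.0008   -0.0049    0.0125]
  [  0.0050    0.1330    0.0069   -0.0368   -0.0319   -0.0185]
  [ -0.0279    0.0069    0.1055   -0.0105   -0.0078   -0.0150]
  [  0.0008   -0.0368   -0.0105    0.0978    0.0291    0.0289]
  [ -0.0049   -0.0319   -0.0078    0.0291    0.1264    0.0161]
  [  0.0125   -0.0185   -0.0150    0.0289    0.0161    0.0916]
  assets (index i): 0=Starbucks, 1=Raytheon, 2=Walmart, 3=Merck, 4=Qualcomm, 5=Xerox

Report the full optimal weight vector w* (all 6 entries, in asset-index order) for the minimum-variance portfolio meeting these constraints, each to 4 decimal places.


x=Σ⁻¹μ = [0.7324  0.8544  0.9882  -0.2375  0.9333  2.3287]
y=Σ⁻¹𝟙 = [11.7633  12.7917  14.8300  11.1949  8.7549  9.2529]
a=μᵀx=0.720551  b=𝟙ᵀx=5.599533  c=𝟙ᵀy=68.587617  D=ac−b²=18.066114
λ₁=(c·0.135−b)/D = (68.587617·0.135−5.599533)/18.066114 = 0.202578
λ₂=(a−b·0.135)/D = (0.720551−5.599533·0.135)/18.066114 = -0.001959
w* = 0.202578·x + -0.001959·y:
  w_0 = 0.202578·0.7324 + -0.001959·11.7633 = 0.1253  (Starbucks)
  w_1 = 0.202578·0.8544 + -0.001959·12.7917 = 0.1480  (Raytheon)
  w_2 = 0.202578·0.9882 + -0.001959·14.8300 = 0.1711  (Walmart)
  w_3 = 0.202578·-0.2375 + -0.001959·11.1949 = -0.0700  (Merck)
  w_4 = 0.202578·0.9333 + -0.001959·8.7549 = 0.1719  (Qualcomm)
  w_5 = 0.202578·2.3287 + -0.001959·9.2529 = 0.4536  (Xerox)
Σw_i=1.0000  μᵀw=0.1350
σ²=wᵀΣw=λ₁·μ_p+λ₂ = 0.202578·0.135 + -0.001959 = 0.025389 ≈ 0.0254

0.1253  0.1480  0.1711  -0.0700  0.1719  0.4536


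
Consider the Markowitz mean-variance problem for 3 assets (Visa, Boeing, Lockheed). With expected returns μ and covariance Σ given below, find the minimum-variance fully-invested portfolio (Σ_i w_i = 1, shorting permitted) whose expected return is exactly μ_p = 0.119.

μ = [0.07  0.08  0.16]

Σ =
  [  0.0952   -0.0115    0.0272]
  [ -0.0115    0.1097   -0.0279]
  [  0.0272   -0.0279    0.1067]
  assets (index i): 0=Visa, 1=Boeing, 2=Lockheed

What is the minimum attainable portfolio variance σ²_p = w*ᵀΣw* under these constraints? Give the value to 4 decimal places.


g=Σ⁻¹μ = [0.3909  1.2065  1.7154]
h=Σ⁻¹𝟙 = [9.0730  12.7073  10.3819]
a=μᵀg=0.398343  b=𝟙ᵀg=3.312800  c=𝟙ᵀh=32.162210  D=ac−b²=1.836942
λ₁=(c·0.119−b)/D = (32.162210·0.119−3.312800)/1.836942 = 0.280087
λ₂=(a−b·0.119)/D = (0.398343−3.312800·0.119)/1.836942 = 0.002243
w* = 0.280087·g + 0.002243·h:
  w_0 = 0.280087·0.3909 + 0.002243·9.0730 = 0.1298  (Visa)
  w_1 = 0.280087·1.2065 + 0.002243·12.7073 = 0.3664  (Boeing)
  w_2 = 0.280087·1.7154 + 0.002243·10.3819 = 0.5037  (Lockheed)
Σw_i=1.0000  μᵀw=0.1190
σ²=wᵀΣw=λ₁·μ_p+λ₂ = 0.280087·0.119 + 0.002243 = 0.035573 ≈ 0.0356

0.0356


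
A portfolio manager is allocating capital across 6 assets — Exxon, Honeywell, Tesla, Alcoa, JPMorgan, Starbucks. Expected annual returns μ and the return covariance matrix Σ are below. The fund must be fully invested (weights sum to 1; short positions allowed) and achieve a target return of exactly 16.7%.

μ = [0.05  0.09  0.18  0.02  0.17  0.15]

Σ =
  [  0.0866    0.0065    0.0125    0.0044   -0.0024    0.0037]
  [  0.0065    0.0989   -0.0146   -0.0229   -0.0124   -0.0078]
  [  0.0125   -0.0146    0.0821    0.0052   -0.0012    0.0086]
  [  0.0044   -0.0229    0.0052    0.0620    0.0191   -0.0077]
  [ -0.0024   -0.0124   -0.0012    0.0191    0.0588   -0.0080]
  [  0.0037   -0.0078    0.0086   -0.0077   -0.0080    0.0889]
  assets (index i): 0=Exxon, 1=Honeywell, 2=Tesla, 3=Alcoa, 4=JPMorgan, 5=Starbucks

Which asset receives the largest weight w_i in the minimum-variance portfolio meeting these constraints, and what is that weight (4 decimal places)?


JPMorgan (0.4250)

p=Σ⁻¹μ = [0.1211  1.8379  2.3562  -0.0800  3.6210  1.9345]
q=Σ⁻¹𝟙 = [7.3465  18.9289  12.0215  17.9506  17.6977  14.5881]
a=μᵀp=1.499720  b=𝟙ᵀp=9.790631  c=𝟙ᵀq=88.533320  D=ac−b²=36.918755
λ₁=(c·0.167−b)/D = (88.533320·0.167−9.790631)/36.918755 = 0.135282
λ₂=(a−b·0.167)/D = (1.499720−9.790631·0.167)/36.918755 = -0.003665
w* = 0.135282·p + -0.003665·q:
  w_0 = 0.135282·0.1211 + -0.003665·7.3465 = -0.0105  (Exxon)
  w_1 = 0.135282·1.8379 + -0.003665·18.9289 = 0.1793  (Honeywell)
  w_2 = 0.135282·2.3562 + -0.003665·12.0215 = 0.2747  (Tesla)
  w_3 = 0.135282·-0.0800 + -0.003665·17.9506 = -0.0766  (Alcoa)
  w_4 = 0.135282·3.6210 + -0.003665·17.6977 = 0.4250  (JPMorgan)
  w_5 = 0.135282·1.9345 + -0.003665·14.5881 = 0.2082  (Starbucks)
Σw_i=1.0000  μᵀw=0.1670
σ²=wᵀΣw=λ₁·μ_p+λ₂ = 0.135282·0.167 + -0.003665 = 0.018927 ≈ 0.0189


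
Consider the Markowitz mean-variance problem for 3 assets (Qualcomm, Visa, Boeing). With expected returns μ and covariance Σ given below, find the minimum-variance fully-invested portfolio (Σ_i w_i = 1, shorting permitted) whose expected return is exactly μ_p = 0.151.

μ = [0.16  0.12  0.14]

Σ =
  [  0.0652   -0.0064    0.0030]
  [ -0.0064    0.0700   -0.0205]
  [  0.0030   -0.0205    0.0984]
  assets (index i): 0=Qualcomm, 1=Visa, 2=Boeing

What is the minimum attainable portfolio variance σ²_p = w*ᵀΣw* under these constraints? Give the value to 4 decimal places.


0.0334

p=Σ⁻¹μ = [2.6135  2.4990  1.8637]
q=Σ⁻¹𝟙 = [16.6511  19.8465  13.7896]
a=μᵀp=0.978971  b=𝟙ᵀp=6.976296  c=𝟙ᵀq=50.287174  D=ac−b²=0.561002
λ₁=(c·0.151−b)/D = (50.287174·0.151−6.976296)/0.561002 = 1.099939
λ₂=(a−b·0.151)/D = (0.978971−6.976296·0.151)/0.561002 = -0.132708
w* = 1.099939·p + -0.132708·q:
  w_0 = 1.099939·2.6135 + -0.132708·16.6511 = 0.6650  (Qualcomm)
  w_1 = 1.099939·2.4990 + -0.132708·19.8465 = 0.1150  (Visa)
  w_2 = 1.099939·1.8637 + -0.132708·13.7896 = 0.2200  (Boeing)
Σw_i=1.0000  μᵀw=0.1510
σ²=wᵀΣw=λ₁·μ_p+λ₂ = 1.099939·0.151 + -0.132708 = 0.033383 ≈ 0.0334


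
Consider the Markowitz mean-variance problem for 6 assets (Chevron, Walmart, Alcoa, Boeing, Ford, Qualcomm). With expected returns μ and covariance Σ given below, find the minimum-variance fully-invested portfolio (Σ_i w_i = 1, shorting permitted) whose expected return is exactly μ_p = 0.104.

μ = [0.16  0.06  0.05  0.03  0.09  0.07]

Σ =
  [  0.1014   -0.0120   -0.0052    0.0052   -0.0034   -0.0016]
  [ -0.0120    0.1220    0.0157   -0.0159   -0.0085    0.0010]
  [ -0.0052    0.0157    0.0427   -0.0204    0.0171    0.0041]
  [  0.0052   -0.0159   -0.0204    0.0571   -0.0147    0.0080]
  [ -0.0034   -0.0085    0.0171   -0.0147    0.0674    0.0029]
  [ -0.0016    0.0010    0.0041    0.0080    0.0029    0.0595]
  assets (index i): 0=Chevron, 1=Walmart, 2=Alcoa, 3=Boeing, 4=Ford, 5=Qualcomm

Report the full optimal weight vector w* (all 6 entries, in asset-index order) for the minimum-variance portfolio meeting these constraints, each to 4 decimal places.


g=Σ⁻¹μ = [1.7245  0.7883  0.9754  1.1940  1.4956  0.9090]
h=Σ⁻¹𝟙 = [11.6622  10.9073  29.0258  32.6449  16.1364  9.7612]
a=μᵀg=0.606026  b=𝟙ᵀg=7.086597  c=𝟙ᵀh=110.137906  D=ac−b²=16.526578
λ₁=(c·0.104−b)/D = (110.137906·0.104−7.086597)/16.526578 = 0.264286
λ₂=(a−b·0.104)/D = (0.606026−7.086597·0.104)/16.526578 = -0.007925
w* = 0.264286·g + -0.007925·h:
  w_0 = 0.264286·1.7245 + -0.007925·11.6622 = 0.3633  (Chevron)
  w_1 = 0.264286·0.7883 + -0.007925·10.9073 = 0.1219  (Walmart)
  w_2 = 0.264286·0.9754 + -0.007925·29.0258 = 0.0277  (Alcoa)
  w_3 = 0.264286·1.1940 + -0.007925·32.6449 = 0.0568  (Boeing)
  w_4 = 0.264286·1.4956 + -0.007925·16.1364 = 0.2674  (Ford)
  w_5 = 0.264286·0.9090 + -0.007925·9.7612 = 0.1629  (Qualcomm)
Σw_i=1.0000  μᵀw=0.1040
σ²=wᵀΣw=λ₁·μ_p+λ₂ = 0.264286·0.104 + -0.007925 = 0.019560 ≈ 0.0196

0.3633  0.1219  0.0277  0.0568  0.2674  0.1629


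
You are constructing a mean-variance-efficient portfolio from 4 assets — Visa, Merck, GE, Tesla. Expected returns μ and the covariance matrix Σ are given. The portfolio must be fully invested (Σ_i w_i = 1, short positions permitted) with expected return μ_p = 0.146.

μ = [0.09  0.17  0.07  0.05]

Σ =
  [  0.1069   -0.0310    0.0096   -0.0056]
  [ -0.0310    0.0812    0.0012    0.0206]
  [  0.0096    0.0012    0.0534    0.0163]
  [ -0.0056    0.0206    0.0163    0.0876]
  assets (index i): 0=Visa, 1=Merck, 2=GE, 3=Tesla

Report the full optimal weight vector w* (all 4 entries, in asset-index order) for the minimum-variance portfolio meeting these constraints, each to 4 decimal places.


g=Σ⁻¹μ = [1.5248  2.7005  1.0241  -0.1574]
h=Σ⁻¹𝟙 = [12.8860  15.5176  14.2485  5.9389]
a=μᵀg=0.660140  b=𝟙ᵀg=5.092071  c=𝟙ᵀh=48.591011  D=ac−b²=6.147706
λ₁=(c·0.146−b)/D = (48.591011·0.146−5.092071)/6.147706 = 0.325685
λ₂=(a−b·0.146)/D = (0.660140−5.092071·0.146)/6.147706 = -0.013550
w* = 0.325685·g + -0.013550·h:
  w_0 = 0.325685·1.5248 + -0.013550·12.8860 = 0.3220  (Visa)
  w_1 = 0.325685·2.7005 + -0.013550·15.5176 = 0.6693  (Merck)
  w_2 = 0.325685·1.0241 + -0.013550·14.2485 = 0.1405  (GE)
  w_3 = 0.325685·-0.1574 + -0.013550·5.9389 = -0.1317  (Tesla)
Σw_i=1.0000  μᵀw=0.1460
σ²=wᵀΣw=λ₁·μ_p+λ₂ = 0.325685·0.146 + -0.013550 = 0.034000 ≈ 0.0340

0.3220  0.6693  0.1405  -0.1317


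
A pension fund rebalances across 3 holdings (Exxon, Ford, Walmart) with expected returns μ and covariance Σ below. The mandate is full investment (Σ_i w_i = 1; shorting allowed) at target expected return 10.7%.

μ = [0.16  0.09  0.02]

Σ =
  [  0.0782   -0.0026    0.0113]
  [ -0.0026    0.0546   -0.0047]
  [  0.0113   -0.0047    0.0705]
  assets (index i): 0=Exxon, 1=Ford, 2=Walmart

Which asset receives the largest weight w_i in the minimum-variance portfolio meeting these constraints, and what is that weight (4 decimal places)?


Ford (0.4458)

u=Σ⁻¹μ = [2.0950  1.7537  0.0648]
v=Σ⁻¹𝟙 = [11.4771  20.0392  13.6808]
a=μᵀu=0.494325  b=𝟙ᵀu=3.913479  c=𝟙ᵀv=45.197048  D=ac−b²=7.026706
λ₁=(c·0.107−b)/D = (45.197048·0.107−3.913479)/7.026706 = 0.131300
λ₂=(a−b·0.107)/D = (0.494325−3.913479·0.107)/7.026706 = 0.010756
w* = 0.131300·u + 0.010756·v:
  w_0 = 0.131300·2.0950 + 0.010756·11.4771 = 0.3985  (Exxon)
  w_1 = 0.131300·1.7537 + 0.010756·20.0392 = 0.4458  (Ford)
  w_2 = 0.131300·0.0648 + 0.010756·13.6808 = 0.1557  (Walmart)
Σw_i=1.0000  μᵀw=0.1070
σ²=wᵀΣw=λ₁·μ_p+λ₂ = 0.131300·0.107 + 0.010756 = 0.024806 ≈ 0.0248


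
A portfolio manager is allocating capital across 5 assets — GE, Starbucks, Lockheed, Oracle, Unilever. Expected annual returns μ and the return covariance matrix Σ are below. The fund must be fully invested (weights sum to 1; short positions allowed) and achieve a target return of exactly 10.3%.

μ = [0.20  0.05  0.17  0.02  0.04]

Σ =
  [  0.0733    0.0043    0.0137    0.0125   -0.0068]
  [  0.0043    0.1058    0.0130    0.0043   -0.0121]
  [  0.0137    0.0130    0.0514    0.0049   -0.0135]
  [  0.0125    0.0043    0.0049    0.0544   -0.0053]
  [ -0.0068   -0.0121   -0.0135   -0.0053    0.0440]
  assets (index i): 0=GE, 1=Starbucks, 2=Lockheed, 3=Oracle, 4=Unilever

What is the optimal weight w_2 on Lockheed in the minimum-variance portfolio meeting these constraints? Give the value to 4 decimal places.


0.2933

g=Σ⁻¹μ = [2.3664  0.2524  3.2441  -0.2634  2.3078]
h=Σ⁻¹𝟙 = [9.3333  9.7324  22.2728  16.9424  35.7206]
a=μᵀg=1.124438  b=𝟙ᵀg=7.907336  c=𝟙ᵀh=94.001532  D=ac−b²=43.172964
λ₁=(c·0.103−b)/D = (94.001532·0.103−7.907336)/43.172964 = 0.041110
λ₂=(a−b·0.103)/D = (1.124438−7.907336·0.103)/43.172964 = 0.007180
w* = 0.041110·g + 0.007180·h:
  w_0 = 0.041110·2.3664 + 0.007180·9.3333 = 0.1643  (GE)
  w_1 = 0.041110·0.2524 + 0.007180·9.7324 = 0.0803  (Starbucks)
  w_2 = 0.041110·3.2441 + 0.007180·22.2728 = 0.2933  (Lockheed)
  w_3 = 0.041110·-0.2634 + 0.007180·16.9424 = 0.1108  (Oracle)
  w_4 = 0.041110·2.3078 + 0.007180·35.7206 = 0.3513  (Unilever)
Σw_i=1.0000  μᵀw=0.1030
σ²=wᵀΣw=λ₁·μ_p+λ₂ = 0.041110·0.103 + 0.007180 = 0.011414 ≈ 0.0114


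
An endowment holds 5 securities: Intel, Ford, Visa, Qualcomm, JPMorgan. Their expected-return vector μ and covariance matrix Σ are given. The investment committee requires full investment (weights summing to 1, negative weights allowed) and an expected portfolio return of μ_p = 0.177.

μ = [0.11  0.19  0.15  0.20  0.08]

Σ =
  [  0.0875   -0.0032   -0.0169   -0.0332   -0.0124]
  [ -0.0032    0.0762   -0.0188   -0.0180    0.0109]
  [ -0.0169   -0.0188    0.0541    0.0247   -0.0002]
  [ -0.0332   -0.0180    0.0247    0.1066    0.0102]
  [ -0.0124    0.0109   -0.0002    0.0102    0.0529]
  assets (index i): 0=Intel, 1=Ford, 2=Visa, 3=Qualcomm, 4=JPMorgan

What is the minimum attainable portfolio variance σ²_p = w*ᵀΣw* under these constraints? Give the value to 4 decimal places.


u=Σ⁻¹μ = [3.3008  4.1023  4.0625  2.5636  0.9618]
v=Σ⁻¹𝟙 = [24.9528  21.4881  28.0830  12.5502  18.0113]
a=μᵀu=2.341555  b=𝟙ᵀu=14.990941  c=𝟙ᵀv=105.085426  D=ac−b²=21.335003
λ₁=(c·0.177−b)/D = (105.085426·0.177−14.990941)/21.335003 = 0.169167
λ₂=(a−b·0.177)/D = (2.341555−14.990941·0.177)/21.335003 = -0.014616
w* = 0.169167·u + -0.014616·v:
  w_0 = 0.169167·3.3008 + -0.014616·24.9528 = 0.1937  (Intel)
  w_1 = 0.169167·4.1023 + -0.014616·21.4881 = 0.3799  (Ford)
  w_2 = 0.169167·4.0625 + -0.014616·28.0830 = 0.2768  (Visa)
  w_3 = 0.169167·2.5636 + -0.014616·12.5502 = 0.2502  (Qualcomm)
  w_4 = 0.169167·0.9618 + -0.014616·18.0113 = -0.1006  (JPMorgan)
Σw_i=1.0000  μᵀw=0.1770
σ²=wᵀΣw=λ₁·μ_p+λ₂ = 0.169167·0.177 + -0.014616 = 0.015326 ≈ 0.0153

0.0153


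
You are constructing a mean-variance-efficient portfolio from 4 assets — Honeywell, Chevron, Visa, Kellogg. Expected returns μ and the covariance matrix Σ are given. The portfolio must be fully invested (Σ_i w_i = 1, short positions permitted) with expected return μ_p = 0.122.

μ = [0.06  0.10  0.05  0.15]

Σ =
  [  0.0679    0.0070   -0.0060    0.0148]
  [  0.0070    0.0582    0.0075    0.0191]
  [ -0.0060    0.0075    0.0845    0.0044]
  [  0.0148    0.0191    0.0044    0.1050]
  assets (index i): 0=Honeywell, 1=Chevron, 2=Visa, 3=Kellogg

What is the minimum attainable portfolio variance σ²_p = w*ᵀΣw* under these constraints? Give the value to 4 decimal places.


0.0467

p=Σ⁻¹μ = [0.5568  1.2280  0.4646  1.1072]
q=Σ⁻¹𝟙 = [13.3835  12.4974  11.4210  4.8855]
a=μᵀp=0.345523  b=𝟙ᵀp=3.356613  c=𝟙ᵀq=42.187310  D=ac−b²=3.309834
λ₁=(c·0.122−b)/D = (42.187310·0.122−3.356613)/3.309834 = 0.540885
λ₂=(a−b·0.122)/D = (0.345523−3.356613·0.122)/3.309834 = -0.019331
w* = 0.540885·p + -0.019331·q:
  w_0 = 0.540885·0.5568 + -0.019331·13.3835 = 0.0424  (Honeywell)
  w_1 = 0.540885·1.2280 + -0.019331·12.4974 = 0.4226  (Chevron)
  w_2 = 0.540885·0.4646 + -0.019331·11.4210 = 0.0305  (Visa)
  w_3 = 0.540885·1.1072 + -0.019331·4.8855 = 0.5044  (Kellogg)
Σw_i=1.0000  μᵀw=0.1220
σ²=wᵀΣw=λ₁·μ_p+λ₂ = 0.540885·0.122 + -0.019331 = 0.046657 ≈ 0.0467


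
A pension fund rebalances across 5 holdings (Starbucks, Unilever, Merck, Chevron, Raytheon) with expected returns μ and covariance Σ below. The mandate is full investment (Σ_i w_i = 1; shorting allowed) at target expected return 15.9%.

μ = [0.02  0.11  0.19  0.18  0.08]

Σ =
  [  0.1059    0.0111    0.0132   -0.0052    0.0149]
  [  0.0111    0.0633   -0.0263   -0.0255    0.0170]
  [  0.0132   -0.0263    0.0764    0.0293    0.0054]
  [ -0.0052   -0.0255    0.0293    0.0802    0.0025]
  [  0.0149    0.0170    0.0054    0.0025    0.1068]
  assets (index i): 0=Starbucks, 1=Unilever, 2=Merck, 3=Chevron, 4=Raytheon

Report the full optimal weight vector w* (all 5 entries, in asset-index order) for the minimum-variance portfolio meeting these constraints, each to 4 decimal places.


x=Σ⁻¹μ = [-0.4961  4.0695  3.0600  2.3895  -0.0401]
y=Σ⁻¹𝟙 = [5.0692  26.6141  15.1514  15.6217  3.2880]
a=μᵀx=1.446006  b=𝟙ᵀx=8.982647  c=𝟙ᵀy=65.744388  D=ac−b²=14.378838
λ₁=(c·0.159−b)/D = (65.744388·0.159−8.982647)/14.378838 = 0.102283
λ₂=(a−b·0.159)/D = (1.446006−8.982647·0.159)/14.378838 = 0.001236
w* = 0.102283·x + 0.001236·y:
  w_0 = 0.102283·-0.4961 + 0.001236·5.0692 = -0.0445  (Starbucks)
  w_1 = 0.102283·4.0695 + 0.001236·26.6141 = 0.4491  (Unilever)
  w_2 = 0.102283·3.0600 + 0.001236·15.1514 = 0.3317  (Merck)
  w_3 = 0.102283·2.3895 + 0.001236·15.6217 = 0.2637  (Chevron)
  w_4 = 0.102283·-0.0401 + 0.001236·3.2880 = -0.0000  (Raytheon)
Σw_i=1.0000  μᵀw=0.1590
σ²=wᵀΣw=λ₁·μ_p+λ₂ = 0.102283·0.159 + 0.001236 = 0.017499 ≈ 0.0175

-0.0445  0.4491  0.3317  0.2637  -0.0000


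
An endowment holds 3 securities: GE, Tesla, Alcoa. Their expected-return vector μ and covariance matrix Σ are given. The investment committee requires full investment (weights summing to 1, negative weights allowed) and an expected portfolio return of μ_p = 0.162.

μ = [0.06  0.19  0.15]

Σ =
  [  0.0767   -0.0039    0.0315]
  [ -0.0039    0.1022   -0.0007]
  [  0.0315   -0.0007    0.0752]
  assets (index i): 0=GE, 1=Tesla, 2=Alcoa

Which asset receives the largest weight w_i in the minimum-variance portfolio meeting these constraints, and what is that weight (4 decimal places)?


g=Σ⁻¹μ = [0.0619  1.8751  1.9862]
h=Σ⁻¹𝟙 = [9.7311  10.2199  9.3168]
a=μᵀg=0.657907  b=𝟙ᵀg=3.923168  c=𝟙ᵀh=29.267831  D=ac−b²=3.864279
λ₁=(c·0.162−b)/D = (29.267831·0.162−3.923168)/3.864279 = 0.211740
λ₂=(a−b·0.162)/D = (0.657907−3.923168·0.162)/3.864279 = 0.005785
w* = 0.211740·g + 0.005785·h:
  w_0 = 0.211740·0.0619 + 0.005785·9.7311 = 0.0694  (GE)
  w_1 = 0.211740·1.8751 + 0.005785·10.2199 = 0.4561  (Tesla)
  w_2 = 0.211740·1.9862 + 0.005785·9.3168 = 0.4745  (Alcoa)
Σw_i=1.0000  μᵀw=0.1620
σ²=wᵀΣw=λ₁·μ_p+λ₂ = 0.211740·0.162 + 0.005785 = 0.040087 ≈ 0.0401

Alcoa (0.4745)


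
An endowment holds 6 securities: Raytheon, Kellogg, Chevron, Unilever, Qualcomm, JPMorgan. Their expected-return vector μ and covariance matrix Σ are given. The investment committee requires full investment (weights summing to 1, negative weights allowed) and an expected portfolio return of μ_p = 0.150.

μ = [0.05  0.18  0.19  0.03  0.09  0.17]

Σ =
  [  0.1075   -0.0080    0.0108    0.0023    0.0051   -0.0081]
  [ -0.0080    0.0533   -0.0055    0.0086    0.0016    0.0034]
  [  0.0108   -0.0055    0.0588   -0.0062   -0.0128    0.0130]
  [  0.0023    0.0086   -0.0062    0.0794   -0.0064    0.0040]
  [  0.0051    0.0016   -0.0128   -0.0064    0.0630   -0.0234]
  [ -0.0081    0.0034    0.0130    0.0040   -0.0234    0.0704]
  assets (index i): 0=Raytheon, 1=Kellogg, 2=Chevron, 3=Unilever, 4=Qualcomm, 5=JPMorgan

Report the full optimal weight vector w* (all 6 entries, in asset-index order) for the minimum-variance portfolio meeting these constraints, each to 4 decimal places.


0.0347  0.2490  0.2590  0.0375  0.2281  0.1917

g=Σ⁻¹μ = [0.4066  3.4899  3.6088  0.3839  3.0521  2.6193]
h=Σ⁻¹𝟙 = [8.4488  17.9691  20.2838  13.2300  27.2002  18.8525]
a=μᵀg=2.065675  b=𝟙ᵀg=13.560656  c=𝟙ᵀh=105.984487  D=ac−b²=35.038146
λ₁=(c·0.150−b)/D = (105.984487·0.150−13.560656)/35.038146 = 0.066699
λ₂=(a−b·0.150)/D = (2.065675−13.560656·0.150)/35.038146 = 0.000901
w* = 0.066699·g + 0.000901·h:
  w_0 = 0.066699·0.4066 + 0.000901·8.4488 = 0.0347  (Raytheon)
  w_1 = 0.066699·3.4899 + 0.000901·17.9691 = 0.2490  (Kellogg)
  w_2 = 0.066699·3.6088 + 0.000901·20.2838 = 0.2590  (Chevron)
  w_3 = 0.066699·0.3839 + 0.000901·13.2300 = 0.0375  (Unilever)
  w_4 = 0.066699·3.0521 + 0.000901·27.2002 = 0.2281  (Qualcomm)
  w_5 = 0.066699·2.6193 + 0.000901·18.8525 = 0.1917  (JPMorgan)
Σw_i=1.0000  μᵀw=0.1500
σ²=wᵀΣw=λ₁·μ_p+λ₂ = 0.066699·0.150 + 0.000901 = 0.010906 ≈ 0.0109


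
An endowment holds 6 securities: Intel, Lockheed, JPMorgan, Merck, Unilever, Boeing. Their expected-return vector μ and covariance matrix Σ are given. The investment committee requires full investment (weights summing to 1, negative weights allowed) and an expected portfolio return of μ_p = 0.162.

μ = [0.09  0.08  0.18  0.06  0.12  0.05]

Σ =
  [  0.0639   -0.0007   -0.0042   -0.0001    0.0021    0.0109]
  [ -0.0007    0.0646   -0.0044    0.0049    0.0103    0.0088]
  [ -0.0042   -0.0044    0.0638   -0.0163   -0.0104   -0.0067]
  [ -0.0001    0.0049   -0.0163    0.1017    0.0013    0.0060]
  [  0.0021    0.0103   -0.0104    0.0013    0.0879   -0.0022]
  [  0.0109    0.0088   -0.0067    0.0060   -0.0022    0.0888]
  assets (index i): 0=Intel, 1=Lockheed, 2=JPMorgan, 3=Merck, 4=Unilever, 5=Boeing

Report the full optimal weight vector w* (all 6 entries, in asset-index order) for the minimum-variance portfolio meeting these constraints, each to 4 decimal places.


x=Σ⁻¹μ = [1.5178  1.0906  3.5858  1.0629  1.6224  0.5076]
y=Σ⁻¹𝟙 = [15.3728  13.0895  23.7256  12.3112  12.3343  9.3410]
a=μᵀx=1.153138  b=𝟙ᵀx=9.387161  c=𝟙ᵀy=86.174414  D=ac−b²=11.252197
λ₁=(c·0.162−b)/D = (86.174414·0.162−9.387161)/11.252197 = 0.406418
λ₂=(a−b·0.162)/D = (1.153138−9.387161·0.162)/11.252197 = -0.032668
w* = 0.406418·x + -0.032668·y:
  w_0 = 0.406418·1.5178 + -0.032668·15.3728 = 0.1147  (Intel)
  w_1 = 0.406418·1.0906 + -0.032668·13.0895 = 0.0156  (Lockheed)
  w_2 = 0.406418·3.5858 + -0.032668·23.7256 = 0.6823  (JPMorgan)
  w_3 = 0.406418·1.0629 + -0.032668·12.3112 = 0.0298  (Merck)
  w_4 = 0.406418·1.6224 + -0.032668·12.3343 = 0.2564  (Unilever)
  w_5 = 0.406418·0.5076 + -0.032668·9.3410 = -0.0989  (Boeing)
Σw_i=1.0000  μᵀw=0.1620
σ²=wᵀΣw=λ₁·μ_p+λ₂ = 0.406418·0.162 + -0.032668 = 0.033172 ≈ 0.0332

0.1147  0.0156  0.6823  0.0298  0.2564  -0.0989


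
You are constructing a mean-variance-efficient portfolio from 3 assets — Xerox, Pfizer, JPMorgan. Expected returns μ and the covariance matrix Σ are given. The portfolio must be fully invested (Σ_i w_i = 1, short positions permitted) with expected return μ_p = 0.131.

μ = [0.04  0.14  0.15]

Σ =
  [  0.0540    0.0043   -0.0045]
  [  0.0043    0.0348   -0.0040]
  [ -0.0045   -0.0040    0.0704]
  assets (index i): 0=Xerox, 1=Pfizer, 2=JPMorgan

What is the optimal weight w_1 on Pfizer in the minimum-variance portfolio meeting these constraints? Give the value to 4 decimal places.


g=Σ⁻¹μ = [0.6051  4.2252  2.4094]
h=Σ⁻¹𝟙 = [17.6617  28.5019  16.9529]
a=μᵀg=0.977140  b=𝟙ᵀg=7.239671  c=𝟙ᵀh=63.116489  D=ac−b²=9.260837
λ₁=(c·0.131−b)/D = (63.116489·0.131−7.239671)/9.260837 = 0.111069
λ₂=(a−b·0.131)/D = (0.977140−7.239671·0.131)/9.260837 = 0.003104
w* = 0.111069·g + 0.003104·h:
  w_0 = 0.111069·0.6051 + 0.003104·17.6617 = 0.1220  (Xerox)
  w_1 = 0.111069·4.2252 + 0.003104·28.5019 = 0.5577  (Pfizer)
  w_2 = 0.111069·2.4094 + 0.003104·16.9529 = 0.3202  (JPMorgan)
Σw_i=1.0000  μᵀw=0.1310
σ²=wᵀΣw=λ₁·μ_p+λ₂ = 0.111069·0.131 + 0.003104 = 0.017654 ≈ 0.0177

0.5577


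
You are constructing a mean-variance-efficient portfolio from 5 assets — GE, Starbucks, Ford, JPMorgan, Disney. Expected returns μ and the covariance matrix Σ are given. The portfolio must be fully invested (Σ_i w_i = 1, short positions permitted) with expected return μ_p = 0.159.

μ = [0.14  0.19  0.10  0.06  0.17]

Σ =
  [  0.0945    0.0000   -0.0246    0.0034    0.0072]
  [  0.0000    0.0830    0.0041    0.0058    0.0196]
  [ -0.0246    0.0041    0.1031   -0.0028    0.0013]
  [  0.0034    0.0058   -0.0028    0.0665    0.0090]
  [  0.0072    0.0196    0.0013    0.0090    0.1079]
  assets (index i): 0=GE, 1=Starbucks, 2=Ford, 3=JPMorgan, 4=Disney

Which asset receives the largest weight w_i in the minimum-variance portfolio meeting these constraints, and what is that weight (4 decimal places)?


Starbucks (0.3732)

x=Σ⁻¹μ = [1.7215  1.9386  1.3056  0.5585  1.0462]
y=Σ⁻¹𝟙 = [12.9986  9.1955  12.7293  13.3678  5.4617]
a=μᵀx=0.951270  b=𝟙ᵀx=6.570440  c=𝟙ᵀy=53.752921  D=ac−b²=7.962859
λ₁=(c·0.159−b)/D = (53.752921·0.159−6.570440)/7.962859 = 0.248186
λ₂=(a−b·0.159)/D = (0.951270−6.570440·0.159)/7.962859 = -0.011733
w* = 0.248186·x + -0.011733·y:
  w_0 = 0.248186·1.7215 + -0.011733·12.9986 = 0.2747  (GE)
  w_1 = 0.248186·1.9386 + -0.011733·9.1955 = 0.3732  (Starbucks)
  w_2 = 0.248186·1.3056 + -0.011733·12.7293 = 0.1747  (Ford)
  w_3 = 0.248186·0.5585 + -0.011733·13.3678 = -0.0182  (JPMorgan)
  w_4 = 0.248186·1.0462 + -0.011733·5.4617 = 0.1956  (Disney)
Σw_i=1.0000  μᵀw=0.1590
σ²=wᵀΣw=λ₁·μ_p+λ₂ = 0.248186·0.159 + -0.011733 = 0.027728 ≈ 0.0277


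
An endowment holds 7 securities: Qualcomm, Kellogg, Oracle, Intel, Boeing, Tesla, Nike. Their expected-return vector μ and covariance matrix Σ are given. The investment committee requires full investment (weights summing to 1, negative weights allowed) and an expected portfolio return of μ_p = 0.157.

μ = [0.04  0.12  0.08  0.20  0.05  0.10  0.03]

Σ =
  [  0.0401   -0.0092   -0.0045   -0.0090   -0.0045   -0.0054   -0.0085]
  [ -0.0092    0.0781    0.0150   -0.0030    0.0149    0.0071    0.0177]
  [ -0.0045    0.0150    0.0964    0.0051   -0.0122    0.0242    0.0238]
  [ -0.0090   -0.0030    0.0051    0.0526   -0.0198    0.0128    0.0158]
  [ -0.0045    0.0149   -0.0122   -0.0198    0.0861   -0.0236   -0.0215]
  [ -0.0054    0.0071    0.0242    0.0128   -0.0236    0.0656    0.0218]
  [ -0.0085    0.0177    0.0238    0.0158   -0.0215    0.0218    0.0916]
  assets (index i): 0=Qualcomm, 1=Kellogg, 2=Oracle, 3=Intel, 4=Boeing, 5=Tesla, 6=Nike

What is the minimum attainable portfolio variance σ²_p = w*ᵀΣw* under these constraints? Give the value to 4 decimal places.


0.0181

u=Σ⁻¹μ = [2.7793  1.6131  0.5001  4.8739  1.8519  1.2992  -0.5715]
v=Σ⁻¹𝟙 = [41.3253  9.0841  6.4958  29.4127  26.4715  16.1943  8.5945]
a=μᵀu=1.524919  b=𝟙ᵀu=12.346141  c=𝟙ᵀv=137.578187  D=ac−b²=57.368455
λ₁=(c·0.157−b)/D = (137.578187·0.157−12.346141)/57.368455 = 0.161302
λ₂=(a−b·0.157)/D = (1.524919−12.346141·0.157)/57.368455 = -0.007206
w* = 0.161302·u + -0.007206·v:
  w_0 = 0.161302·2.7793 + -0.007206·41.3253 = 0.1505  (Qualcomm)
  w_1 = 0.161302·1.6131 + -0.007206·9.0841 = 0.1947  (Kellogg)
  w_2 = 0.161302·0.5001 + -0.007206·6.4958 = 0.0338  (Oracle)
  w_3 = 0.161302·4.8739 + -0.007206·29.4127 = 0.5742  (Intel)
  w_4 = 0.161302·1.8519 + -0.007206·26.4715 = 0.1080  (Boeing)
  w_5 = 0.161302·1.2992 + -0.007206·16.1943 = 0.0929  (Tesla)
  w_6 = 0.161302·-0.5715 + -0.007206·8.5945 = -0.1541  (Nike)
Σw_i=1.0000  μᵀw=0.1570
σ²=wᵀΣw=λ₁·μ_p+λ₂ = 0.161302·0.157 + -0.007206 = 0.018118 ≈ 0.0181


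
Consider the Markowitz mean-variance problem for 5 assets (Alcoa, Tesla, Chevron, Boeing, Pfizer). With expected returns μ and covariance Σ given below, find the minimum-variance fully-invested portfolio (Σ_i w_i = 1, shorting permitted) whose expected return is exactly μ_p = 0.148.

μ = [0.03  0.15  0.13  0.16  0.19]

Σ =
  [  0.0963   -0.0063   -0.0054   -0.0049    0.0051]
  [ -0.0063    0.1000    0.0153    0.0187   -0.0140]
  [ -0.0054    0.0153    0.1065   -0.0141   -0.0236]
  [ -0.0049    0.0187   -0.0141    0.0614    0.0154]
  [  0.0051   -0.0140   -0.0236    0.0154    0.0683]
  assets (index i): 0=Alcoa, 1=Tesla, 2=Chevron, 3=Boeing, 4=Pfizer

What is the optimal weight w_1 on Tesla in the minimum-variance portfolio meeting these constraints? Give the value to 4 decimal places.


0.1396

u=Σ⁻¹μ = [0.4329  1.3281  2.0315  1.8745  3.3010]
v=Σ⁻¹𝟙 = [11.5119  8.4184  14.4244  13.5824  17.4289]
a=μᵀu=1.403407  b=𝟙ᵀu=8.967973  c=𝟙ᵀv=65.366045  D=ac−b²=11.310620
λ₁=(c·0.148−b)/D = (65.366045·0.148−8.967973)/11.310620 = 0.062437
λ₂=(a−b·0.148)/D = (1.403407−8.967973·0.148)/11.310620 = 0.006732
w* = 0.062437·u + 0.006732·v:
  w_0 = 0.062437·0.4329 + 0.006732·11.5119 = 0.1045  (Alcoa)
  w_1 = 0.062437·1.3281 + 0.006732·8.4184 = 0.1396  (Tesla)
  w_2 = 0.062437·2.0315 + 0.006732·14.4244 = 0.2239  (Chevron)
  w_3 = 0.062437·1.8745 + 0.006732·13.5824 = 0.2085  (Boeing)
  w_4 = 0.062437·3.3010 + 0.006732·17.4289 = 0.3234  (Pfizer)
Σw_i=1.0000  μᵀw=0.1480
σ²=wᵀΣw=λ₁·μ_p+λ₂ = 0.062437·0.148 + 0.006732 = 0.015973 ≈ 0.0160


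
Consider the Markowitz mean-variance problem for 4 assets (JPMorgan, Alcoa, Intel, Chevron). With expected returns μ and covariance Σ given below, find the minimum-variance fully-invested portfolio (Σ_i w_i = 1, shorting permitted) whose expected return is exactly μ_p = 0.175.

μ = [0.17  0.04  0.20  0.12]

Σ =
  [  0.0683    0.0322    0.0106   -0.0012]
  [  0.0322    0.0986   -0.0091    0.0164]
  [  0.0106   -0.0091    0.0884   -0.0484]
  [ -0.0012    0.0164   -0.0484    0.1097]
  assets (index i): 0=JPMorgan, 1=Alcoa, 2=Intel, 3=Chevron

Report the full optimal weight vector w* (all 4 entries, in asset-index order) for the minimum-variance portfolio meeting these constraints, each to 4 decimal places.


g=Σ⁻¹μ = [2.2170  -0.4507  3.4272  2.6976]
h=Σ⁻¹𝟙 = [8.8333  6.2654  20.3432  17.2512]
a=μᵀg=1.368012  b=𝟙ᵀg=7.891076  c=𝟙ᵀh=52.693202  D=ac−b²=9.815854
λ₁=(c·0.175−b)/D = (52.693202·0.175−7.891076)/9.815854 = 0.135519
λ₂=(a−b·0.175)/D = (1.368012−7.891076·0.175)/9.815854 = -0.001317
w* = 0.135519·g + -0.001317·h:
  w_0 = 0.135519·2.2170 + -0.001317·8.8333 = 0.2888  (JPMorgan)
  w_1 = 0.135519·-0.4507 + -0.001317·6.2654 = -0.0693  (Alcoa)
  w_2 = 0.135519·3.4272 + -0.001317·20.3432 = 0.4377  (Intel)
  w_3 = 0.135519·2.6976 + -0.001317·17.2512 = 0.3429  (Chevron)
Σw_i=1.0000  μᵀw=0.1750
σ²=wᵀΣw=λ₁·μ_p+λ₂ = 0.135519·0.175 + -0.001317 = 0.022399 ≈ 0.0224

0.2888  -0.0693  0.4377  0.3429


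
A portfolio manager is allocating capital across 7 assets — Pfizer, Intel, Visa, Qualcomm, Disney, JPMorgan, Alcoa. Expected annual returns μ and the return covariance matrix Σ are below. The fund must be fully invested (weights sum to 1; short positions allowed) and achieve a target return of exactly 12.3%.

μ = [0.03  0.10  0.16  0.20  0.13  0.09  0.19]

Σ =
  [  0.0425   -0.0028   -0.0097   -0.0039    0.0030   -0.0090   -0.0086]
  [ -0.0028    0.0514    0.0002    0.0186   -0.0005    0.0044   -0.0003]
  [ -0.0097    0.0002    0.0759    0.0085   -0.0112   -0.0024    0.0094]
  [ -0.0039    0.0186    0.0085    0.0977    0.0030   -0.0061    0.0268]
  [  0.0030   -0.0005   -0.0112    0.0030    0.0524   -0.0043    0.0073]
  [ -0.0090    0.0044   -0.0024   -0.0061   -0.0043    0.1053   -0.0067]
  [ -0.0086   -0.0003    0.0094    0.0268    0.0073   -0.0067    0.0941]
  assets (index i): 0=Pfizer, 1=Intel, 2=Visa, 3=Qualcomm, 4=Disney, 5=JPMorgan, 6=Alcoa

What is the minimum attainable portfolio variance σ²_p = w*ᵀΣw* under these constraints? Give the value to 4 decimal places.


0.0095

p=Σ⁻¹μ = [1.8581  1.5267  2.4688  1.2049  2.7465  1.2823  1.4823]
q=Σ⁻¹𝟙 = [32.9511  18.9194  19.2022  3.7267  20.9889  13.6735  10.0645]
a=μᵀp=1.598490  b=𝟙ᵀp=12.569596  c=𝟙ᵀq=119.526241  D=ac−b²=33.066778
λ₁=(c·0.123−b)/D = (119.526241·0.123−12.569596)/33.066778 = 0.064480
λ₂=(a−b·0.123)/D = (1.598490−12.569596·0.123)/33.066778 = 0.001586
w* = 0.064480·p + 0.001586·q:
  w_0 = 0.064480·1.8581 + 0.001586·32.9511 = 0.1721  (Pfizer)
  w_1 = 0.064480·1.5267 + 0.001586·18.9194 = 0.1284  (Intel)
  w_2 = 0.064480·2.4688 + 0.001586·19.2022 = 0.1896  (Visa)
  w_3 = 0.064480·1.2049 + 0.001586·3.7267 = 0.0836  (Qualcomm)
  w_4 = 0.064480·2.7465 + 0.001586·20.9889 = 0.2104  (Disney)
  w_5 = 0.064480·1.2823 + 0.001586·13.6735 = 0.1044  (JPMorgan)
  w_6 = 0.064480·1.4823 + 0.001586·10.0645 = 0.1115  (Alcoa)
Σw_i=1.0000  μᵀw=0.1230
σ²=wᵀΣw=λ₁·μ_p+λ₂ = 0.064480·0.123 + 0.001586 = 0.009517 ≈ 0.0095
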